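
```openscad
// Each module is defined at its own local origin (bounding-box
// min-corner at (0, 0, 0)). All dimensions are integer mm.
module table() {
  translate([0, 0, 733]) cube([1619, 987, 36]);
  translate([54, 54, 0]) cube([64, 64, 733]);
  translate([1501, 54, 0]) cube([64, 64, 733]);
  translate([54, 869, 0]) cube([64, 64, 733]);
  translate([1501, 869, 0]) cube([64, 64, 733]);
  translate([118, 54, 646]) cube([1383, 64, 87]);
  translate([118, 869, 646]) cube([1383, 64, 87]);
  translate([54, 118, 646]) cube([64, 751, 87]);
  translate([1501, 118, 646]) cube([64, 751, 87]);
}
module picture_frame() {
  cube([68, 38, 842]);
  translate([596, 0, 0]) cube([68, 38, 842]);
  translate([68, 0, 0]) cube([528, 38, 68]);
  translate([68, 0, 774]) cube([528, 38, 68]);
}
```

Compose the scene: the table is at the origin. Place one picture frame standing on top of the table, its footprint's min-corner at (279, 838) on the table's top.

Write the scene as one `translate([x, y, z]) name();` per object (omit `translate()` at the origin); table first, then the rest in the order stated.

table();
translate([279, 838, 769]) picture_frame();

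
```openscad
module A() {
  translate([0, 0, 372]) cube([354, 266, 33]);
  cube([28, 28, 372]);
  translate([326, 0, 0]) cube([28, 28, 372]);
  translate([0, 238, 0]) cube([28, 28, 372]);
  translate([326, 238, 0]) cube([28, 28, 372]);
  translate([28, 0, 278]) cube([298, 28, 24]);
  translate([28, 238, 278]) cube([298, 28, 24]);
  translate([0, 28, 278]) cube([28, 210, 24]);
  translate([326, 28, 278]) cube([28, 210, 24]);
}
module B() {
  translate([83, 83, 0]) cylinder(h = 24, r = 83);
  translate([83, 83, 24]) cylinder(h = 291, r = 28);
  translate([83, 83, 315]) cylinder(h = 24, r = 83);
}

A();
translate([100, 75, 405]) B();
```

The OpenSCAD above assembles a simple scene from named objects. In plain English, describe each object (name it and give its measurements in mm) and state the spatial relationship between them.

A is a four-legged stool. The seat is a 354×266×33 mm slab whose top surface is at z = 405 mm; four square legs, each 28×28 mm in cross-section, run from the floor (z = 0) to the underside of the seat, each flush with a corner of the seat. Four stretchers, 28 mm wide and 24 mm tall, connect adjacent legs with their undersides at z = 278 mm, each running between the inner faces of the legs it joins and aligned with the legs' outer faces on the other axis.

B is a spool: two coaxial disc flanges of radius 83 mm and thickness 24 mm, joined by a core cylinder of radius 28 mm and height 291 mm. The lower flange rests on z = 0 and the three cylinders share a vertical axis.

The spool is on top of the stool.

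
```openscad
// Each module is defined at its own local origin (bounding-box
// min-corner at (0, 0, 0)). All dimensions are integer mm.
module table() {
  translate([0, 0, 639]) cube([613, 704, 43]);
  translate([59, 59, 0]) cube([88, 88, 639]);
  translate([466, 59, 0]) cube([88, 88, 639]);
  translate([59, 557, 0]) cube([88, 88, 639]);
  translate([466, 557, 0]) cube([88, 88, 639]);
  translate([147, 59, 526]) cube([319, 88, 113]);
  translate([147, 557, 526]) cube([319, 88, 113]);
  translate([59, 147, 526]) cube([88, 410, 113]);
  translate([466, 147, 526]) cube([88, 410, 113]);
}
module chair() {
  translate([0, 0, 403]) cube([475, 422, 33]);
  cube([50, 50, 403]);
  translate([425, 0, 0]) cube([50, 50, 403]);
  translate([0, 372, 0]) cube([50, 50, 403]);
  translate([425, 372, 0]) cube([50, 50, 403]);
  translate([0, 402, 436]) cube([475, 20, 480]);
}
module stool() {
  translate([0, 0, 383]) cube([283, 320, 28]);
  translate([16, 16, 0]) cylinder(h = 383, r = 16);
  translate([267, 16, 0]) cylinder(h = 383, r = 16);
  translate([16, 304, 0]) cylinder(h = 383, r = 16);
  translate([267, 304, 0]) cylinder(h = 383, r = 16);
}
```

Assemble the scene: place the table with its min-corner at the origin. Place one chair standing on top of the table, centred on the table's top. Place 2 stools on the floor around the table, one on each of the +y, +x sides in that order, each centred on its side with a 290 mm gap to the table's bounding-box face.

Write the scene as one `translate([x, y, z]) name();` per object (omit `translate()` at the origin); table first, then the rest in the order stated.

table();
translate([69, 141, 682]) chair();
translate([165, 994, 0]) stool();
translate([903, 192, 0]) stool();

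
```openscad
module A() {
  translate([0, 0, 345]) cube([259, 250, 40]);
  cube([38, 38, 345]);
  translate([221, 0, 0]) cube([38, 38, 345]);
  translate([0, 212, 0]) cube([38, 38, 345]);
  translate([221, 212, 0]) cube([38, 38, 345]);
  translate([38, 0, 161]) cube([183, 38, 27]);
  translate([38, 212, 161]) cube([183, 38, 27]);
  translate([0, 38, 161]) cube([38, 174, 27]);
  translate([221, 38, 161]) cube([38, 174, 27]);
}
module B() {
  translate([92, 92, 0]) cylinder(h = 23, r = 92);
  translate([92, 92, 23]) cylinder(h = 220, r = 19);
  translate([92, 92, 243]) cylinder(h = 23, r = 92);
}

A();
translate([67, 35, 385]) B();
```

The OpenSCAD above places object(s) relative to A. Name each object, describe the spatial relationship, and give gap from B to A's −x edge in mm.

The spool's min-x is at 67; the stool's min-x is 0; gap = 67 mm.

A is a stool. B is a spool. The spool is on top of the stool. The gap from the spool to the stool's −x edge is 67 mm.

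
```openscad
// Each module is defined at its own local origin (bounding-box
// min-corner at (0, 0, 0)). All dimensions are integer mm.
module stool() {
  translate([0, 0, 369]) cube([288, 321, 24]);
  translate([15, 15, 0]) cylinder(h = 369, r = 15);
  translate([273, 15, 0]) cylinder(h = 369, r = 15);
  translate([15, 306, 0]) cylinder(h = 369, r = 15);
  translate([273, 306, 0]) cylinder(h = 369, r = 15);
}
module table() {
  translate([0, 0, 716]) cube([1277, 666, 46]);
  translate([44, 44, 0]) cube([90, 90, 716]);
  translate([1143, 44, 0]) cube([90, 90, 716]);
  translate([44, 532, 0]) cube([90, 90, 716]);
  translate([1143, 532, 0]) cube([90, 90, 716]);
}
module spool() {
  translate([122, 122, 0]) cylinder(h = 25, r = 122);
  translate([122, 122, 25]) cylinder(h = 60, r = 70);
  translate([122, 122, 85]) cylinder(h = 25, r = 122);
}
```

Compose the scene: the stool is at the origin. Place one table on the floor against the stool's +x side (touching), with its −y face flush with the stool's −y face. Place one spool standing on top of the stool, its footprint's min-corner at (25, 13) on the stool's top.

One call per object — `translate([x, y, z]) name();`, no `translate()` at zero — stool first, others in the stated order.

stool();
translate([288, 0, 0]) table();
translate([25, 13, 393]) spool();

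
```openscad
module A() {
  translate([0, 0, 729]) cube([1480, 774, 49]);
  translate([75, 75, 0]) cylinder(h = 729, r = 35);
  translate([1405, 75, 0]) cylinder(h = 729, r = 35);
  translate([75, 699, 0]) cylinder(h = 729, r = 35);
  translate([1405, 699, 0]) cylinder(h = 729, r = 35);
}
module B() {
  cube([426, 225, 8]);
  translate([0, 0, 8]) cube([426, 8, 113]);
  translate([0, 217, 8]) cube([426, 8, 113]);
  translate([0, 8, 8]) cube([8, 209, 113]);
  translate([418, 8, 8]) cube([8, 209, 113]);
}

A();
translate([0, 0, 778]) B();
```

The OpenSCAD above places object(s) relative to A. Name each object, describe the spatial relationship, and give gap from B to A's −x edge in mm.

The open box's min-x is at 0; the table's min-x is 0; gap = 0 mm.

A is a table. B is an open box. The open box is on top of the table. The gap from the open box to the table's −x edge is 0 mm.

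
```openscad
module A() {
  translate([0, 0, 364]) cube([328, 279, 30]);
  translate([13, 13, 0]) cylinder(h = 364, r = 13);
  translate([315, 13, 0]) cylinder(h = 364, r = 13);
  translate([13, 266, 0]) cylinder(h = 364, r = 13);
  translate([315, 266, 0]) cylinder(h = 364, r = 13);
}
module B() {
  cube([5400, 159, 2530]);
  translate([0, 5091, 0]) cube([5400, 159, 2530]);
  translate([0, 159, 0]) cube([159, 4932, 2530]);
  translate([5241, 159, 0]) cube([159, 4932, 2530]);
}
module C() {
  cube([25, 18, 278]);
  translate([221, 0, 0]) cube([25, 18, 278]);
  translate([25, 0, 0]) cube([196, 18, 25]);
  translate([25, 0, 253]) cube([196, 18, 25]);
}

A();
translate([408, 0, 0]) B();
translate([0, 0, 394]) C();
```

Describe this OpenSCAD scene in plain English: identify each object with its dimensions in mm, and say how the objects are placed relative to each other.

A is a simple wooden stool: a rectangular seat 328 mm (x) by 279 mm (y), 30 mm thick, top face at z = 394 mm, on four round legs, each 26 mm in diameter. The legs rest on z = 0, each leg's axis is inset half a diameter from the nearest pair of seat edges (so the leg's bounding box is flush with the corner).

B is the wall frame of a small rectangular building: four walls, each 2530 mm tall and 159 mm thick, enclosing a footprint 5400 mm (x) by 5250 mm (y) outside-to-outside, with no floor or roof. The front and back walls (the −y and +y sides) span the full width; the two side walls fit between them.

C is a rectangular picture frame lying in the x–z plane (depth along y). The opening is 196 mm wide (x) by 228 mm tall (z), surrounded by a border 25 mm wide on all four sides. The frame is 18 mm deep and is made of two full-height vertical stiles with two horizontal rails fitted between them.

The house frame is on the floor beside the stool on its +x side. The picture frame is on top of the stool.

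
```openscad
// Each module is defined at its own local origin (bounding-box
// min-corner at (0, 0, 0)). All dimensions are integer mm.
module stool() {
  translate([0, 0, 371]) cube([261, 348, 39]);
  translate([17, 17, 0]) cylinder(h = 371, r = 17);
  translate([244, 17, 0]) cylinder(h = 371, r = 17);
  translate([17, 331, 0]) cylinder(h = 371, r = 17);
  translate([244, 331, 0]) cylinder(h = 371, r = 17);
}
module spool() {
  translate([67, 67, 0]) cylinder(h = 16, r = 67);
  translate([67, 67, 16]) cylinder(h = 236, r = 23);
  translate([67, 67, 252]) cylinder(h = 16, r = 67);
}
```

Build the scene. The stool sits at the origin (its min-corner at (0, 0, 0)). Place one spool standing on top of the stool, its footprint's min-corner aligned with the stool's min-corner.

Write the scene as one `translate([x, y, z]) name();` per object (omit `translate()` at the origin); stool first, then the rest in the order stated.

stool();
translate([0, 0, 410]) spool();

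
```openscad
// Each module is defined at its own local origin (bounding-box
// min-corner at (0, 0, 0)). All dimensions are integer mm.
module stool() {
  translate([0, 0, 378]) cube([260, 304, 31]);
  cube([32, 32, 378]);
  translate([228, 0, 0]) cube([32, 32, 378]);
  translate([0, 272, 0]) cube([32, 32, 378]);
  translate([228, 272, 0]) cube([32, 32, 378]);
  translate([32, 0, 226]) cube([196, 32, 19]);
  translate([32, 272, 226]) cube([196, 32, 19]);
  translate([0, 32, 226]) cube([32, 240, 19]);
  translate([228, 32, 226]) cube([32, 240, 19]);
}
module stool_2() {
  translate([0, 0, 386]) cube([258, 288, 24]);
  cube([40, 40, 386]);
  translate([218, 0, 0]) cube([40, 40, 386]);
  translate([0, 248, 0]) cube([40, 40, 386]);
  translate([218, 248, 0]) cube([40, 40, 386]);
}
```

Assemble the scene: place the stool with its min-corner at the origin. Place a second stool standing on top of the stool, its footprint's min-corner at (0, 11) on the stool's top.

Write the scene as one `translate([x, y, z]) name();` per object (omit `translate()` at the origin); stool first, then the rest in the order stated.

stool();
translate([0, 11, 409]) stool_2();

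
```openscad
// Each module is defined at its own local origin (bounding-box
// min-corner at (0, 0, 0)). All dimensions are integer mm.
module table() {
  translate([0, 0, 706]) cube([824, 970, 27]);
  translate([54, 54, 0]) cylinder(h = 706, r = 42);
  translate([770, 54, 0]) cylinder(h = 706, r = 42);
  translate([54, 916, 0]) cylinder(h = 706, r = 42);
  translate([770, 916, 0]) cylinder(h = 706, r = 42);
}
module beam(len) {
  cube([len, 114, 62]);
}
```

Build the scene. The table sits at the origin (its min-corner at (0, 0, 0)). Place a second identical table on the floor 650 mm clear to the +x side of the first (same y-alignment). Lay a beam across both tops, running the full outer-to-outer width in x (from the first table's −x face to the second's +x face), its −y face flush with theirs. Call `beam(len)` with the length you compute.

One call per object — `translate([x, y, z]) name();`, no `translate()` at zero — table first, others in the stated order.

table();
translate([1474, 0, 0]) table();
translate([0, 0, 733]) beam(2298);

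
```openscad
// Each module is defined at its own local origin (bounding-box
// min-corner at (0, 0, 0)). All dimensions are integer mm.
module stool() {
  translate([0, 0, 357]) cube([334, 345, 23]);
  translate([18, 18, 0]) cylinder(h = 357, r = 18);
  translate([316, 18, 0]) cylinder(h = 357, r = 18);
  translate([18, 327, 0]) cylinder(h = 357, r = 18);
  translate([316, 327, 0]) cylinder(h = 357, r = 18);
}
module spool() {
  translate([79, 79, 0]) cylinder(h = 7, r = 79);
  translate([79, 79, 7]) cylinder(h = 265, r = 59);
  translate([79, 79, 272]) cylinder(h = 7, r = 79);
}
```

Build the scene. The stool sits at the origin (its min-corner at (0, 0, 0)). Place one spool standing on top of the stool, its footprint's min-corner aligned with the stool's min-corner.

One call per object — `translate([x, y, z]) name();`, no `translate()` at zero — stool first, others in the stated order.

stool();
translate([0, 0, 380]) spool();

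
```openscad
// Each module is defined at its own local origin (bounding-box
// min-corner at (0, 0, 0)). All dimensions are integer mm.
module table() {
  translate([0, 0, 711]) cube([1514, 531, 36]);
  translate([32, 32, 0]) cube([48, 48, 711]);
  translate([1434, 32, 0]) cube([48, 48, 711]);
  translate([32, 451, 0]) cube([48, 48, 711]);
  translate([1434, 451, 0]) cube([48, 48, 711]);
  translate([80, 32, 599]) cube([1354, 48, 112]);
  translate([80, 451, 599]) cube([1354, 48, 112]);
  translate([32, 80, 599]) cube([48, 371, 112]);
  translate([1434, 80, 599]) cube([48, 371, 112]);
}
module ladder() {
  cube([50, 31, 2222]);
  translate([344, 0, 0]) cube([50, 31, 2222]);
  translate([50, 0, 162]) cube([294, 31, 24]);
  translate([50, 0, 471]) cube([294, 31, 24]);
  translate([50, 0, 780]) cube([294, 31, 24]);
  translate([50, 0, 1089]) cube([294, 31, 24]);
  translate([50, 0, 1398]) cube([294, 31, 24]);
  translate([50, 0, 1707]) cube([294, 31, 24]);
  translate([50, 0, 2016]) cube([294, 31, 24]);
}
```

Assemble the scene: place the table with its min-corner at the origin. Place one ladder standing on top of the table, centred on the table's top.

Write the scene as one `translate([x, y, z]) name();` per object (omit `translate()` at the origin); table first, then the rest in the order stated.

table();
translate([560, 250, 747]) ladder();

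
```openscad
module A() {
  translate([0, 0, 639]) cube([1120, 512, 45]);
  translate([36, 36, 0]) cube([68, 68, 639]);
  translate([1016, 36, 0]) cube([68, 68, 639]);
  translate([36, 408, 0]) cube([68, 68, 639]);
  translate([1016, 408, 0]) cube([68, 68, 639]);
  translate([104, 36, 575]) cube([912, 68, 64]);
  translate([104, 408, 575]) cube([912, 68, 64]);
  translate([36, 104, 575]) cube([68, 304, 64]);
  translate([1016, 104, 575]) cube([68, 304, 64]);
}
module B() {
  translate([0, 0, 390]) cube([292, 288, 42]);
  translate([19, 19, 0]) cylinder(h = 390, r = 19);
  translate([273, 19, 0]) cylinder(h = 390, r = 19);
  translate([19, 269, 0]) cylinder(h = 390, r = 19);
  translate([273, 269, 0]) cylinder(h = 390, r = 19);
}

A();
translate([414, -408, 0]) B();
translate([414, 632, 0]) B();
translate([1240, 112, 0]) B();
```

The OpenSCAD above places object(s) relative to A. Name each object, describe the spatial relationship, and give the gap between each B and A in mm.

Each stool's nearest face is 120 mm from the table's bounding box.

A is a table. B is a stool. Three stools sit around the table at the −y, +y, +x sides. The gap between each stool and the table is 120 mm.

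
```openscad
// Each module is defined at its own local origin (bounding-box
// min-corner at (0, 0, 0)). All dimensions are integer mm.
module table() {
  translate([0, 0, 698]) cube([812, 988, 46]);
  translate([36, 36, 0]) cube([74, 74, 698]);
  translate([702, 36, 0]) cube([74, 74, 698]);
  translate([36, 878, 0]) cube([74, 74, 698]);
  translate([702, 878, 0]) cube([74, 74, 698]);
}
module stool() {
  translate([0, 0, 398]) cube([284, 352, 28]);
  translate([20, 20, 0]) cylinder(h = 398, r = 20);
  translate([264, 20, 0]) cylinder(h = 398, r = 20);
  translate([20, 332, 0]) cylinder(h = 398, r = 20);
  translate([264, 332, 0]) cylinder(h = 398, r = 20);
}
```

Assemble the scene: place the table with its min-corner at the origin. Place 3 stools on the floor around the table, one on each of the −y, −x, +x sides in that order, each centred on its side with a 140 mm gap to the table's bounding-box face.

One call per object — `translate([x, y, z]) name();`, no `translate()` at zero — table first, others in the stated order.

table();
translate([264, -492, 0]) stool();
translate([-424, 318, 0]) stool();
translate([952, 318, 0]) stool();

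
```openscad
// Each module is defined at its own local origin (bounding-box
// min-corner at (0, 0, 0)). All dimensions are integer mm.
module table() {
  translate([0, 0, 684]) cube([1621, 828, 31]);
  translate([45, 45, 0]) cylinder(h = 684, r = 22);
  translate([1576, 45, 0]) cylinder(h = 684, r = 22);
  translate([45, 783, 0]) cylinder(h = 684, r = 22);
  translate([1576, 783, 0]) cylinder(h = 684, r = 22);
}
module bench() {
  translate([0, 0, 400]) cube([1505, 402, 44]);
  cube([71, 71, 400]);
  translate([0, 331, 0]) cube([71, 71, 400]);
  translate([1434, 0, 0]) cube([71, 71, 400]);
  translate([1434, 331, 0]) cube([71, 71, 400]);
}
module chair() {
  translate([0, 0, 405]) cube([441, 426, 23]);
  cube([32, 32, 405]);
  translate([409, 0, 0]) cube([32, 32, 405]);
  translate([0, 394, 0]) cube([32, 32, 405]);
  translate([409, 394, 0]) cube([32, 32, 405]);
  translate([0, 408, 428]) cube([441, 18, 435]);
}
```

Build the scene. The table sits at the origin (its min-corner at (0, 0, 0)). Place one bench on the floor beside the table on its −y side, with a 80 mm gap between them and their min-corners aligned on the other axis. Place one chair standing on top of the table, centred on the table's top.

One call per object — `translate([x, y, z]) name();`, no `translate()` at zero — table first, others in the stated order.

table();
translate([0, -482, 0]) bench();
translate([590, 201, 715]) chair();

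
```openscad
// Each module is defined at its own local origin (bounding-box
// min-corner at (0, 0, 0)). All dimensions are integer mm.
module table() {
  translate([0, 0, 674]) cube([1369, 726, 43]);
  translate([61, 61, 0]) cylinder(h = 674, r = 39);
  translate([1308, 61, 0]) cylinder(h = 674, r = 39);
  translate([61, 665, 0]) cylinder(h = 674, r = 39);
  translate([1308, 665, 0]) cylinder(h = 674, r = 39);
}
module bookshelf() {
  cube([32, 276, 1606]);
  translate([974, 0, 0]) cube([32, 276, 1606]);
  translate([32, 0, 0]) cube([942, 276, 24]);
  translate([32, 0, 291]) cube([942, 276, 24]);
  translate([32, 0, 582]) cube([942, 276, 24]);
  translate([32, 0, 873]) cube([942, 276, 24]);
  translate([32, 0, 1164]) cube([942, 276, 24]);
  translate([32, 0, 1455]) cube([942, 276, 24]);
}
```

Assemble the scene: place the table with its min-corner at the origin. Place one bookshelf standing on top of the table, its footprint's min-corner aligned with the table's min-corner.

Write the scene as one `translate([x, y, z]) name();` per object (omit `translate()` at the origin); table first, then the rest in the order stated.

table();
translate([0, 0, 717]) bookshelf();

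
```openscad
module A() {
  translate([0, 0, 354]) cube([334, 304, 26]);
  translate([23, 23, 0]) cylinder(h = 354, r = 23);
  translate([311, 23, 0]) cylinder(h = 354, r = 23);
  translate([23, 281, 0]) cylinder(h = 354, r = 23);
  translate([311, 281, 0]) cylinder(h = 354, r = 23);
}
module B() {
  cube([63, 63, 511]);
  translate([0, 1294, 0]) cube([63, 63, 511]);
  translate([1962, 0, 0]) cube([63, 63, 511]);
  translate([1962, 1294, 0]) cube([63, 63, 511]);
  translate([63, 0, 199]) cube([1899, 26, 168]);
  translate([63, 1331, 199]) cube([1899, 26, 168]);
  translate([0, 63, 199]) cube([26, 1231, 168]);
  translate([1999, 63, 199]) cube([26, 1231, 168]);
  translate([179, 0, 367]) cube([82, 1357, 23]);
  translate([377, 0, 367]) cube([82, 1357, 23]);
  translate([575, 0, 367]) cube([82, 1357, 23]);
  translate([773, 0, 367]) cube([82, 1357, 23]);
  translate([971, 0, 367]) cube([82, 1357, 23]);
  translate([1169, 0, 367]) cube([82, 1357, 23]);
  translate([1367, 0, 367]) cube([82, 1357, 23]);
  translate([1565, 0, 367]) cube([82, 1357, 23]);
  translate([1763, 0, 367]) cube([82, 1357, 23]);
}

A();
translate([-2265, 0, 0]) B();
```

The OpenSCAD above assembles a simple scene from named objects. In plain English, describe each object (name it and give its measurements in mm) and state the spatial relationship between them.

A is a four-legged stool. The seat is a 334×304×26 mm slab whose top surface is at z = 380 mm; four round legs, each 46 mm in diameter, run from the floor (z = 0) to the underside of the seat, each leg's axis is inset half a diameter from the nearest pair of seat edges (so the leg's bounding box is flush with the corner).

B is a bed frame 2025 mm long (x) by 1357 mm wide (y). Four 63×63 mm corner posts, 511 mm tall, at the corners of the footprint. Four rails of 26 mm thickness and 168 mm height run between adjacent posts with their undersides at z = 199 mm, their outer faces flush with the outside of the frame (the two x-running rails run between the posts' inner faces; the two y-running rails run between the posts' inner faces). 9 slats, each 82 mm wide (x) and 23 mm thick, lie across the top of the two x-running rails, running the full 1357 mm width of the frame in y; the slats are evenly spaced along x between the inner faces of the end posts with equal gaps (rounded down to the nearest mm) at the −x end and between each pair — any rounding remainder accumulates at the +x end.

The bed frame is on the floor beside the stool on its −x side.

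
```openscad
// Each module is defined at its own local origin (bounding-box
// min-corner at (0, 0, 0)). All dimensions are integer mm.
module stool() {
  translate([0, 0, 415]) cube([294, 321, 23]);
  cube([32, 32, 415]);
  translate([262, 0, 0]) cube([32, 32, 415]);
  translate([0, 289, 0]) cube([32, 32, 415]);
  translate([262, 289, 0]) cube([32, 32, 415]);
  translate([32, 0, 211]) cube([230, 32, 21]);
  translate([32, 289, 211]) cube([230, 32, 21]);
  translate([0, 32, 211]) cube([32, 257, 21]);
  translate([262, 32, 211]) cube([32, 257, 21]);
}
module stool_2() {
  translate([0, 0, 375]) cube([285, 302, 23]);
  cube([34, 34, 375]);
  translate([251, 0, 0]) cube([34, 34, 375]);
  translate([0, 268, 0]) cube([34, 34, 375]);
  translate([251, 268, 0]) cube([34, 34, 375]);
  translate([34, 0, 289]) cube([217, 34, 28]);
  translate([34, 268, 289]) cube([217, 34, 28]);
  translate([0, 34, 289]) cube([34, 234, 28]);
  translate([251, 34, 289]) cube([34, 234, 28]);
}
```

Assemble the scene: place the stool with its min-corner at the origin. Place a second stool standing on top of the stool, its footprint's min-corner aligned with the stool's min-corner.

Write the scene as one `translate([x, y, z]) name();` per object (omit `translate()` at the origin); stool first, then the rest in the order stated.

stool();
translate([0, 0, 438]) stool_2();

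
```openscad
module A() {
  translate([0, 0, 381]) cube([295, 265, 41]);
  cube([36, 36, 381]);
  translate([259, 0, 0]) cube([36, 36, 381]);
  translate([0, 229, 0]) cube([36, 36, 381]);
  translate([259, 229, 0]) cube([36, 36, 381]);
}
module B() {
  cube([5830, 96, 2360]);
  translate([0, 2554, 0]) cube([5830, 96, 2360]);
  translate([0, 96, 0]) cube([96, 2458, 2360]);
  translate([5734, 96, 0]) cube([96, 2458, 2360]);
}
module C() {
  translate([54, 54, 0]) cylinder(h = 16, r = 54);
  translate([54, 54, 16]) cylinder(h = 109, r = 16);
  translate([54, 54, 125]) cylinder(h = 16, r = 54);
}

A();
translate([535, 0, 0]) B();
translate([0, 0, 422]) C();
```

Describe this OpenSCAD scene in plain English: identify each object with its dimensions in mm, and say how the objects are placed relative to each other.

A is a four-legged stool. The seat is a 295×265×41 mm slab whose top surface is at z = 422 mm; four square legs, each 36×36 mm in cross-section, run from the floor (z = 0) to the underside of the seat, each flush with a corner of the seat.

B is a box-shaped house frame (walls only): outside footprint 5830×2650 mm, wall height 2360 mm, wall thickness 96 mm. The two y-facing walls run the full x-width; the two x-facing walls fit between the inner faces of the y-facing walls.

C is a spool: two coaxial disc flanges of radius 54 mm and thickness 16 mm, joined by a core cylinder of radius 16 mm and height 109 mm. The lower flange rests on z = 0 and the three cylinders share a vertical axis.

The house frame is on the floor beside the stool on its +x side. The spool is on top of the stool.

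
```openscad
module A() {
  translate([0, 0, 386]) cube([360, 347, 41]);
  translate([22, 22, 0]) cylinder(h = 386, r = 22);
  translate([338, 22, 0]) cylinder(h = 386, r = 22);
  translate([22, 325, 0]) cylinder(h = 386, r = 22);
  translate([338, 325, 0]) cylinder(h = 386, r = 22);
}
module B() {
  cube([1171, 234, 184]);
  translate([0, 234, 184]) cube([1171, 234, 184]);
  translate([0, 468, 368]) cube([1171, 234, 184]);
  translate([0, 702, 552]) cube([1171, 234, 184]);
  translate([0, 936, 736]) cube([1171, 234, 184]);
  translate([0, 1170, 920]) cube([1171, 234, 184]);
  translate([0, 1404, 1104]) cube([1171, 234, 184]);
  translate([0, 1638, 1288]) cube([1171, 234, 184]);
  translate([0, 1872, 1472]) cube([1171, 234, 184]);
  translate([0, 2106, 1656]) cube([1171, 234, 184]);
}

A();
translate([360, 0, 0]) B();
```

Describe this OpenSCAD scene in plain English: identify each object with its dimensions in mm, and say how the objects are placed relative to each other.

A is a simple wooden stool: a rectangular seat 360 mm (x) by 347 mm (y), 41 mm thick, top face at z = 427 mm, on four round legs, each 44 mm in diameter. The legs rest on z = 0, each leg's axis is inset half a diameter from the nearest pair of seat edges (so the leg's bounding box is flush with the corner).

B is a run of 10 identical solid stair steps. Each tread is 1171×234 mm and each step block is 184 mm high. Step 1 rests on the floor; step k is offset from step 1 by (k−1)×234 mm in y and (k−1)×184 mm in z.

The staircase is against the stool's +x side, with their −y faces flush.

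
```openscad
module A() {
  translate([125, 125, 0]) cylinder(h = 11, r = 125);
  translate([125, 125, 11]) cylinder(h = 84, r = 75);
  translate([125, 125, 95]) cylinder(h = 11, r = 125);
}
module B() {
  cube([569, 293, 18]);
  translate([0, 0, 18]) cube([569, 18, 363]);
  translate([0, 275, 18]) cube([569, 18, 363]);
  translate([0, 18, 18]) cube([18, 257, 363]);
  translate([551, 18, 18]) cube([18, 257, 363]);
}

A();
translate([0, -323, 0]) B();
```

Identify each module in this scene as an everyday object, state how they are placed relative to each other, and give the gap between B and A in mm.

The open box's nearest face is 30 mm from the spool's −y face.

A is a spool. B is an open box. The open box is on the floor beside the spool on its −y side. The gap between the open box and the spool is 30 mm.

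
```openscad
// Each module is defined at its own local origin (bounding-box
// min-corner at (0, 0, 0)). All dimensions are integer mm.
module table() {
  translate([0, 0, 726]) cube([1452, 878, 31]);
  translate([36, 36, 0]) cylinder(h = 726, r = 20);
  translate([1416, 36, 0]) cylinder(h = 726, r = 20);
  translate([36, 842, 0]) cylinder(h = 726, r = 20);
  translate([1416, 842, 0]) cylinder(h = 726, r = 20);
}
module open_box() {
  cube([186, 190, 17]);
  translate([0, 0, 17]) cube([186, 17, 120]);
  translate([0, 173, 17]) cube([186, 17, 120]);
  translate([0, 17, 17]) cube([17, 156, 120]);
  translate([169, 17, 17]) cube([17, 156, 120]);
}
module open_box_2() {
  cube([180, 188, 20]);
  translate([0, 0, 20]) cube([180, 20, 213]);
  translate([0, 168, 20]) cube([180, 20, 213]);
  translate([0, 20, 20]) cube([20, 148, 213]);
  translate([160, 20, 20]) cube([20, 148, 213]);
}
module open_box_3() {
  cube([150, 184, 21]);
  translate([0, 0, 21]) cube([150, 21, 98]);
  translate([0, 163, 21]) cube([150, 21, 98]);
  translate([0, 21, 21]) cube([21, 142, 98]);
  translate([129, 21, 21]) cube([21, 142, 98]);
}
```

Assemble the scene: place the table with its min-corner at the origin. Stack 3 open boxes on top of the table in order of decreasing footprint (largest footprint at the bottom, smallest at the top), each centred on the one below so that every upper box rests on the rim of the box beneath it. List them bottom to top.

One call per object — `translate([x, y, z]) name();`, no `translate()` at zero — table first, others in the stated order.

table();
translate([633, 344, 757]) open_box();
translate([636, 345, 894]) open_box_2();
translate([651, 347, 1127]) open_box_3();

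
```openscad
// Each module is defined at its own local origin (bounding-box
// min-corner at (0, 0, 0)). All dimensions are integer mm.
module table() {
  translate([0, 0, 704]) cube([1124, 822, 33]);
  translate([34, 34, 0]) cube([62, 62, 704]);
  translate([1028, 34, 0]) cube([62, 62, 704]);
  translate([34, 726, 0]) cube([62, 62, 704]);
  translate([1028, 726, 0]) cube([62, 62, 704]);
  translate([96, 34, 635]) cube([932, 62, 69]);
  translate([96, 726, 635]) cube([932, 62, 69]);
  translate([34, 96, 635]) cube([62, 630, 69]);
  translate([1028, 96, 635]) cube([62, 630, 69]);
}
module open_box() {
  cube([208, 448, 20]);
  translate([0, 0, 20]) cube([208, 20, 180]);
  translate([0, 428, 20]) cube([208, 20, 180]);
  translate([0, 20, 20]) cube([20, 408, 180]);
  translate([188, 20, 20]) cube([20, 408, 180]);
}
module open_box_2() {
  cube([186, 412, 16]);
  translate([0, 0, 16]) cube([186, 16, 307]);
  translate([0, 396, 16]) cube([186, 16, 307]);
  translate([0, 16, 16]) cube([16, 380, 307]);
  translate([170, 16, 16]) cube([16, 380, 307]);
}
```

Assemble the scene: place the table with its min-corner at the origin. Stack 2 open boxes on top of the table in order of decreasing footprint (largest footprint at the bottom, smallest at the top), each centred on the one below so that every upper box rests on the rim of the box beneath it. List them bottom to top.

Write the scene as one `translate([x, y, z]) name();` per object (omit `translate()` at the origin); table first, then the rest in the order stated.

table();
translate([458, 187, 737]) open_box();
translate([469, 205, 937]) open_box_2();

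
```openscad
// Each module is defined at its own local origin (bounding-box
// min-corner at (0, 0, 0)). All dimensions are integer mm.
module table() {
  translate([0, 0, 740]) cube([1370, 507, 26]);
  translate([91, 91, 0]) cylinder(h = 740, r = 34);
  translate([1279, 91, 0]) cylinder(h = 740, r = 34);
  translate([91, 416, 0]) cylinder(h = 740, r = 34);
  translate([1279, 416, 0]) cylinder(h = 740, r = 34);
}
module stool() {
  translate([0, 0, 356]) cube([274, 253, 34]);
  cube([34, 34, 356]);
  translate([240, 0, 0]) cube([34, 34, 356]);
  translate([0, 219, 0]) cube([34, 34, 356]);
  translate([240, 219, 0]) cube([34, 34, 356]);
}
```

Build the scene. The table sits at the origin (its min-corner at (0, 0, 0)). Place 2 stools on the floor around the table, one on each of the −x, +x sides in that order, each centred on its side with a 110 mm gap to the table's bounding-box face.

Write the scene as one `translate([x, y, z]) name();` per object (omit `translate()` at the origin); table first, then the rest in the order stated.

table();
translate([-384, 127, 0]) stool();
translate([1480, 127, 0]) stool();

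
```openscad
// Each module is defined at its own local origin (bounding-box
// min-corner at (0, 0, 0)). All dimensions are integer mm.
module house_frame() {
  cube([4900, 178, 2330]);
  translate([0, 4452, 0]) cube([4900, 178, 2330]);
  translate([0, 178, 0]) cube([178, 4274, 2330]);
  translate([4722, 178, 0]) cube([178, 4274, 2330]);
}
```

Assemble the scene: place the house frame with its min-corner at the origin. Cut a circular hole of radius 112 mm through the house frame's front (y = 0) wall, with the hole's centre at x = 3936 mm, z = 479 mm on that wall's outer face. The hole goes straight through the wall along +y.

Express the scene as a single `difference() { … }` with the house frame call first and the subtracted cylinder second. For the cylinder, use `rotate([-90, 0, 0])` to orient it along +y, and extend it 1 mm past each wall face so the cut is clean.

difference() {
  house_frame();
  translate([3936, -1, 479]) rotate([-90, 0, 0]) cylinder(h = 180, r = 112);
}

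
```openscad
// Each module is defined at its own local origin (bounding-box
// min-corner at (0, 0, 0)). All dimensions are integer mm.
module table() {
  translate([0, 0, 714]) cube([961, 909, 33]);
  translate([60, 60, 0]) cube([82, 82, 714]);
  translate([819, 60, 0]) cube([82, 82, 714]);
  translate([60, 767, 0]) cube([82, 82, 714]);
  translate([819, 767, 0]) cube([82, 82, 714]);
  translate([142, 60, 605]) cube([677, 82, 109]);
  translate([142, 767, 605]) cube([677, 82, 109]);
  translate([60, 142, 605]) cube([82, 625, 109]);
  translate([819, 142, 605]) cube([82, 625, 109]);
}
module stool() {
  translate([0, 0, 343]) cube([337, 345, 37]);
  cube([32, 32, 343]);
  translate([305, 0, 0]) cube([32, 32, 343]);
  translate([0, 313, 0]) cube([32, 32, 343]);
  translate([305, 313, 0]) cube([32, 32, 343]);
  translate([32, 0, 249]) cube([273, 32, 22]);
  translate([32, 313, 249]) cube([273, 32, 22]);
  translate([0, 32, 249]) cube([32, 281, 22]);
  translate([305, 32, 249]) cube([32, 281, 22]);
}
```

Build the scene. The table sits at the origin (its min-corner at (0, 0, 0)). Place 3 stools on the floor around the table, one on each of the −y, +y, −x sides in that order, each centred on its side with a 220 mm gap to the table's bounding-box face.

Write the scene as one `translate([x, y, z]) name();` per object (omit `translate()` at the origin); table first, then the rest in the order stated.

table();
translate([312, -565, 0]) stool();
translate([312, 1129, 0]) stool();
translate([-557, 282, 0]) stool();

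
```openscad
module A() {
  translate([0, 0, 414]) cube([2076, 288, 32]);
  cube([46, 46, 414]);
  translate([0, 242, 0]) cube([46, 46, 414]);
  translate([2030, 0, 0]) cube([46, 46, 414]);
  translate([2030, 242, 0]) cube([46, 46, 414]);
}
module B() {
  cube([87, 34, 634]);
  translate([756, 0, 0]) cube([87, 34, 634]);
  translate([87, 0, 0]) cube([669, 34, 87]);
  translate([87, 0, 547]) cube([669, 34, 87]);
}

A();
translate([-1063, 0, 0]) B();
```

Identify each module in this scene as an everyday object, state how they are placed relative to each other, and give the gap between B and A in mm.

A is a bench. B is a picture frame. The picture frame is on the floor beside the bench on its −x side. The gap between the picture frame and the bench is 220 mm.

The picture frame's nearest face is 220 mm from the bench's −x face.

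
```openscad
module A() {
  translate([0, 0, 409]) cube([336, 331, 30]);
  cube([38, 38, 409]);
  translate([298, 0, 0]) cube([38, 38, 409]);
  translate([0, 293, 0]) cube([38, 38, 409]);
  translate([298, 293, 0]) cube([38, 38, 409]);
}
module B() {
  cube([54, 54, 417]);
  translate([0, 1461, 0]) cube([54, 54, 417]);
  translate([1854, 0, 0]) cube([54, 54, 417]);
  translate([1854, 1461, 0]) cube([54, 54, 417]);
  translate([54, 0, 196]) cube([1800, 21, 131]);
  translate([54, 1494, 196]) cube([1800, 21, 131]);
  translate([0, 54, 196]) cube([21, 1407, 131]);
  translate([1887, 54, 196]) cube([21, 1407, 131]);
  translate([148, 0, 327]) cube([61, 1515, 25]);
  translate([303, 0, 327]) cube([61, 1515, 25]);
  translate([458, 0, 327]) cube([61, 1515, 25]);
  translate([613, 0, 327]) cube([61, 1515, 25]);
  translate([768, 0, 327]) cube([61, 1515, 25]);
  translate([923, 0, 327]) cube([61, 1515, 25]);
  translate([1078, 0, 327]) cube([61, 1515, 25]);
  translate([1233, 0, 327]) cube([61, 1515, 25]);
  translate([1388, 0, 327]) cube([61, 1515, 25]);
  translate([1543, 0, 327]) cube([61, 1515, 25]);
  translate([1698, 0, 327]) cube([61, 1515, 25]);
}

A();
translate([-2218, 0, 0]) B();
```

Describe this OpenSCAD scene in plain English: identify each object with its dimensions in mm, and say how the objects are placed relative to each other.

A is a four-legged stool. The seat is 336×331 mm, 30 mm thick, top at z = 439 mm. It stands on four square legs, each 38×38 mm in cross-section, from z = 0 to the seat underside, each flush with a corner of the seat.

B is a bed frame 1908 mm long (x) by 1515 mm wide (y). Four 54×54 mm corner posts, 417 mm tall, at the corners of the footprint. Four rails of 21 mm thickness and 131 mm height run between adjacent posts with their undersides at z = 196 mm, their outer faces flush with the outside of the frame (the two x-running rails run between the posts' inner faces; the two y-running rails run between the posts' inner faces). 11 slats, each 61 mm wide (x) and 25 mm thick, lie across the top of the two x-running rails, running the full 1515 mm width of the frame in y; the slats are evenly spaced along x between the inner faces of the end posts with equal gaps (rounded down to the nearest mm) at the −x end and between each pair — any rounding remainder accumulates at the +x end.

The bed frame is on the floor beside the stool on its −x side.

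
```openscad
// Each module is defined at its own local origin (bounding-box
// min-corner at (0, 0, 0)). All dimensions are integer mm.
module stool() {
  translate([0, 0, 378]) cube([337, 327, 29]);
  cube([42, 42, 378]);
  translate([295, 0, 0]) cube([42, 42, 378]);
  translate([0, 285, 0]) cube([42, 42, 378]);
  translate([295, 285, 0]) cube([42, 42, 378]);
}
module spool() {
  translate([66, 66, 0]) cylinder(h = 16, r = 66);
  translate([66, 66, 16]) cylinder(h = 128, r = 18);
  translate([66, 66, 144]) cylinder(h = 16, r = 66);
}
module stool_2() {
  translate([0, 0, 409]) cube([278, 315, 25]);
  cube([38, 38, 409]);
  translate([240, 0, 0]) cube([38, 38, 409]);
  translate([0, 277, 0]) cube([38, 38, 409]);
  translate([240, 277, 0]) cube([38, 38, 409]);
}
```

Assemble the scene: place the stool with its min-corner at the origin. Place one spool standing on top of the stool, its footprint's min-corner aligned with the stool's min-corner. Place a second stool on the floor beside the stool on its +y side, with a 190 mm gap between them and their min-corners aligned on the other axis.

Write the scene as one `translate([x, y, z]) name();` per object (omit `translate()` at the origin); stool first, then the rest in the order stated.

stool();
translate([0, 0, 407]) spool();
translate([0, 517, 0]) stool_2();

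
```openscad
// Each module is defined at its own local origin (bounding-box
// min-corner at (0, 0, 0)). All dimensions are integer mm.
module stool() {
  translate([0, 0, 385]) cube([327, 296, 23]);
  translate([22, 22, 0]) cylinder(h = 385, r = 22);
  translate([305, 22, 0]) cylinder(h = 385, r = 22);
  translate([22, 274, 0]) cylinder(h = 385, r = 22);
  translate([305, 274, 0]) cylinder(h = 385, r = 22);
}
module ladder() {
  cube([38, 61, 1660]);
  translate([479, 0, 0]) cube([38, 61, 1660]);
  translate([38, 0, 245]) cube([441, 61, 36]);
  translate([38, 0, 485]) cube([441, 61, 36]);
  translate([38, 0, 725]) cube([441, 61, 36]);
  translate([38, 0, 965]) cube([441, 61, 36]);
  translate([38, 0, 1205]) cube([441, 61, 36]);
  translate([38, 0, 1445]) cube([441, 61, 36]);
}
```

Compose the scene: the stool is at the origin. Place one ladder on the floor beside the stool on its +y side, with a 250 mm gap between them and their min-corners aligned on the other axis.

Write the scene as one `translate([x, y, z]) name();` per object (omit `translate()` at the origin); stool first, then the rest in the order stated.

stool();
translate([0, 546, 0]) ladder();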